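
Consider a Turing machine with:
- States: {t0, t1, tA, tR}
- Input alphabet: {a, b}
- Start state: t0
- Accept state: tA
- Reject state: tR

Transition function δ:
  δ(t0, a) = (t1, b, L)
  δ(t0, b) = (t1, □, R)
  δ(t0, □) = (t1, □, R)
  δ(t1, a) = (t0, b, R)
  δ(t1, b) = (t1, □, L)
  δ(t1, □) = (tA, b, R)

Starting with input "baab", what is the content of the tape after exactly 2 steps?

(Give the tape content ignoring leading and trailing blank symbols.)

Execution trace:
Initial: [t0]baab
Step 1: δ(t0, b) = (t1, □, R) → □[t1]aab
Step 2: δ(t1, a) = (t0, b, R) → □b[t0]ab

After 2 steps, the tape (ignoring leading/trailing blanks) is: bab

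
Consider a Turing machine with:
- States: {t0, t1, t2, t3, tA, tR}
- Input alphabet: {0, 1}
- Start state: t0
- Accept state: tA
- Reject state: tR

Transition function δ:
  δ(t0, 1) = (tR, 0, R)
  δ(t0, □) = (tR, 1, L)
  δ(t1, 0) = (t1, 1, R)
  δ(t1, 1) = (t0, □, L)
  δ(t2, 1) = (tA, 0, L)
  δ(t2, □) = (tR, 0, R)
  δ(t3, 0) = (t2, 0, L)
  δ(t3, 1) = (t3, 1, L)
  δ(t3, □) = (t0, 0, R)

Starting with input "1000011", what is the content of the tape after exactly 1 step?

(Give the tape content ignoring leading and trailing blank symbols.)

Execution trace:
Initial: [t0]1000011
Step 1: δ(t0, 1) = (tR, 0, R) → 0[tR]000011

The machine reaches the reject state tR and halts.

After 1 step, the tape (ignoring leading/trailing blanks) is: 0000011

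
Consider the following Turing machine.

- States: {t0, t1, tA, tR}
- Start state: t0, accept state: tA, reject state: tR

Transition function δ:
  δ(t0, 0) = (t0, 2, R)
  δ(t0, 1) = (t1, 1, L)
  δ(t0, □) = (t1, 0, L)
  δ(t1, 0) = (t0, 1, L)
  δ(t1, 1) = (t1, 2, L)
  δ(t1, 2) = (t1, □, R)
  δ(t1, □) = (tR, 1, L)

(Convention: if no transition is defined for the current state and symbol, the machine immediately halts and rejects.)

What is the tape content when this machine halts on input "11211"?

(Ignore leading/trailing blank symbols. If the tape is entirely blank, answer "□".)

Execution trace:
Initial: [t0]11211
Step 1: δ(t0, 1) = (t1, 1, L) → [t1]□11211
Step 2: δ(t1, □) = (tR, 1, L) → [tR]□111211

The machine reaches the reject state tR and halts.

Final tape (ignoring leading/trailing blanks): 111211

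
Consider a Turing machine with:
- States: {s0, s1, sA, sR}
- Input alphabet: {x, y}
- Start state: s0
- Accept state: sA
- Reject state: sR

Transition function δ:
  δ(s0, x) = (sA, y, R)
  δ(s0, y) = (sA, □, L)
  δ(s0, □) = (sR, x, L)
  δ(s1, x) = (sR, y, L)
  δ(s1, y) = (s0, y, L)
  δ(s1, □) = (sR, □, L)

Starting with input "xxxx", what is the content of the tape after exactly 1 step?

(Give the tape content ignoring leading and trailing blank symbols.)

Execution trace:
Initial: [s0]xxxx
Step 1: δ(s0, x) = (sA, y, R) → y[sA]xxx

The machine reaches the accept state sA and halts.

After 1 step, the tape (ignoring leading/trailing blanks) is: yxxx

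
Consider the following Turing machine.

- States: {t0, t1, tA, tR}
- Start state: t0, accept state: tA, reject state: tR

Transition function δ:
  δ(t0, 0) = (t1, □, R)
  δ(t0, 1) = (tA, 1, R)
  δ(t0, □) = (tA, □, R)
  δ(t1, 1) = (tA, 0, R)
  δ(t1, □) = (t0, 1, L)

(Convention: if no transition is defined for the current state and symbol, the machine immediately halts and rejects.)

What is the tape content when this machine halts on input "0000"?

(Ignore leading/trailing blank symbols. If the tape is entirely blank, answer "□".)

Execution trace:
Initial: [t0]0000
Step 1: δ(t0, 0) = (t1, □, R) → □[t1]000

No transition is defined for δ(t1, 0). By convention the machine halts and rejects.

Final tape (ignoring leading/trailing blanks): 000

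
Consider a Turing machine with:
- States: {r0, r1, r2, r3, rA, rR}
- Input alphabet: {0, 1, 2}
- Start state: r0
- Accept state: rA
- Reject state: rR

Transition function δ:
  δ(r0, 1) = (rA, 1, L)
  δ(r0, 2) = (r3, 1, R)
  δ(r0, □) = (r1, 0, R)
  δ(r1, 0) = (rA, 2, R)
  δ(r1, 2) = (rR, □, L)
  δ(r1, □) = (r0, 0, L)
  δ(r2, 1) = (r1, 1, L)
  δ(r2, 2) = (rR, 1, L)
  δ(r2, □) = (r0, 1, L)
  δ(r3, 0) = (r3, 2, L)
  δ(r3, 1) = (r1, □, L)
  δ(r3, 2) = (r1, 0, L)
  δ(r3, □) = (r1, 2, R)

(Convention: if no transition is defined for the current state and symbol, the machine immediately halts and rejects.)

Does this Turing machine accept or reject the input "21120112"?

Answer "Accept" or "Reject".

Execution trace:
Initial: [r0]21120112
Step 1: δ(r0, 2) = (r3, 1, R) → 1[r3]1120112
Step 2: δ(r3, 1) = (r1, □, L) → [r1]1□120112

No transition is defined for δ(r1, 1). By convention the machine halts and rejects.

Answer: Reject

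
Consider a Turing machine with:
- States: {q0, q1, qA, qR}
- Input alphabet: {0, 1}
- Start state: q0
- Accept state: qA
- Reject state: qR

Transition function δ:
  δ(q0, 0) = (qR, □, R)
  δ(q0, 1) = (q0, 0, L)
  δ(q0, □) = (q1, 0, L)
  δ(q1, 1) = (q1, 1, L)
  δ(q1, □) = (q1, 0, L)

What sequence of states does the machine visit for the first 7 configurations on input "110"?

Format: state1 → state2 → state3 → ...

Execution trace:
Initial: [q0]110
Step 1: δ(q0, 1) = (q0, 0, L) → [q0]□010
Step 2: δ(q0, □) = (q1, 0, L) → [q1]□0010
Step 3: δ(q1, □) = (q1, 0, L) → [q1]□00010
Step 4: δ(q1, □) = (q1, 0, L) → [q1]□000010
Step 5: δ(q1, □) = (q1, 0, L) → [q1]□0000010
Step 6: δ(q1, □) = (q1, 0, L) → [q1]□00000010

State sequence: q0 → q0 → q1 → q1 → q1 → q1 → q1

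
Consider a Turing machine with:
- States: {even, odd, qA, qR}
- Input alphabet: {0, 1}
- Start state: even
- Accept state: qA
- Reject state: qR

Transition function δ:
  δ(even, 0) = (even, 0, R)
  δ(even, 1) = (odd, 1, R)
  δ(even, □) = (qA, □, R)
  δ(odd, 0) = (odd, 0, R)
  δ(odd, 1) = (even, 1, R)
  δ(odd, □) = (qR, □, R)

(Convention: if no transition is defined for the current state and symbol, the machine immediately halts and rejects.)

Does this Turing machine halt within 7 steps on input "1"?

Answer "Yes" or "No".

Execution trace:
Initial: [even]1
Step 1: δ(even, 1) = (odd, 1, R) → 1[odd]□
Step 2: δ(odd, □) = (qR, □, R) → 1□[qR]□

The machine reaches the reject state qR and halts.
The machine halted after 2 steps (within the 7-step bound).

Answer: Yes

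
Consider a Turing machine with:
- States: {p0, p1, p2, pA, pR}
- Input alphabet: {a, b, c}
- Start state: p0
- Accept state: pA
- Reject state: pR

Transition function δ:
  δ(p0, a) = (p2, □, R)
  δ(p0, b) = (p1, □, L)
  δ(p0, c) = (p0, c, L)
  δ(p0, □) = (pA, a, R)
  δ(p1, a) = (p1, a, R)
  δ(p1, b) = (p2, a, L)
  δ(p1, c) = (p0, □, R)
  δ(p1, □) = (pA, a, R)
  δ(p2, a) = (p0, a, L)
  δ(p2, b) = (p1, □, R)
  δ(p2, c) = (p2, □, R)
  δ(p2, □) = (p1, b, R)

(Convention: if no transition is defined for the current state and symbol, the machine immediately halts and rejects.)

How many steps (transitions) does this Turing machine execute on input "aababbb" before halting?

Execution trace:
Initial: [p0]aababbb
Step 1: δ(p0, a) = (p2, □, R) → □[p2]ababbb
Step 2: δ(p2, a) = (p0, a, L) → [p0]□ababbb
Step 3: δ(p0, □) = (pA, a, R) → a[pA]ababbb

The machine reaches the accept state pA and halts.

The machine executed 3 steps before halting.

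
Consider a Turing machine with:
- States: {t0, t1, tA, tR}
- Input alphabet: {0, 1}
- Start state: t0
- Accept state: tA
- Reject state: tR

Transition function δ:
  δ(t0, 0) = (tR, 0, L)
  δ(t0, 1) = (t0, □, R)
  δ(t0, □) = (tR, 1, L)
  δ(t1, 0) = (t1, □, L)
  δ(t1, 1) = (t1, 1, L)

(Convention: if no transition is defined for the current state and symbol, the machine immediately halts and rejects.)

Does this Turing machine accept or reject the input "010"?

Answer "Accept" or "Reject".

Execution trace:
Initial: [t0]010
Step 1: δ(t0, 0) = (tR, 0, L) → [tR]□010

The machine reaches the reject state tR and halts.

Answer: Reject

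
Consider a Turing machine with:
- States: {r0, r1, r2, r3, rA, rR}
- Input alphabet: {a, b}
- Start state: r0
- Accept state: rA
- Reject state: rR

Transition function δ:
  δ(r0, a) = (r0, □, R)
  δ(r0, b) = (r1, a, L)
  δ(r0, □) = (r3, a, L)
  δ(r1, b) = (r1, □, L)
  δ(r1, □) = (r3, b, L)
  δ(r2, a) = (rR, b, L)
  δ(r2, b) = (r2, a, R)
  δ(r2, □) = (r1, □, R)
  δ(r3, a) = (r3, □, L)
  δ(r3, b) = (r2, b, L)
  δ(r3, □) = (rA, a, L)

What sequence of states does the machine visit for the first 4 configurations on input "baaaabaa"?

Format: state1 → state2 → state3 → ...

Execution trace:
Initial: [r0]baaaabaa
Step 1: δ(r0, b) = (r1, a, L) → [r1]□aaaaabaa
Step 2: δ(r1, □) = (r3, b, L) → [r3]□baaaaabaa
Step 3: δ(r3, □) = (rA, a, L) → [rA]□abaaaaabaa

The machine reaches the accept state rA and halts.

State sequence: r0 → r1 → r3 → rA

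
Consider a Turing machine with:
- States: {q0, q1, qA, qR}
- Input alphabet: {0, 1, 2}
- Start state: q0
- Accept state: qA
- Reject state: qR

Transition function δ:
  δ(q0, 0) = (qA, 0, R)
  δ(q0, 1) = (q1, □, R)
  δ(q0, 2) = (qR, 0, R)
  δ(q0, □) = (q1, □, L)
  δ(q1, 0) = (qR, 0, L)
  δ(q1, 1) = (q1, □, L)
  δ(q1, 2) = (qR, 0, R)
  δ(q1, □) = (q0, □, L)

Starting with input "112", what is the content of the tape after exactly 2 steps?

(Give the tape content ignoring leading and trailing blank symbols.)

Execution trace:
Initial: [q0]112
Step 1: δ(q0, 1) = (q1, □, R) → □[q1]12
Step 2: δ(q1, 1) = (q1, □, L) → [q1]□□2

After 2 steps, the tape (ignoring leading/trailing blanks) is: 2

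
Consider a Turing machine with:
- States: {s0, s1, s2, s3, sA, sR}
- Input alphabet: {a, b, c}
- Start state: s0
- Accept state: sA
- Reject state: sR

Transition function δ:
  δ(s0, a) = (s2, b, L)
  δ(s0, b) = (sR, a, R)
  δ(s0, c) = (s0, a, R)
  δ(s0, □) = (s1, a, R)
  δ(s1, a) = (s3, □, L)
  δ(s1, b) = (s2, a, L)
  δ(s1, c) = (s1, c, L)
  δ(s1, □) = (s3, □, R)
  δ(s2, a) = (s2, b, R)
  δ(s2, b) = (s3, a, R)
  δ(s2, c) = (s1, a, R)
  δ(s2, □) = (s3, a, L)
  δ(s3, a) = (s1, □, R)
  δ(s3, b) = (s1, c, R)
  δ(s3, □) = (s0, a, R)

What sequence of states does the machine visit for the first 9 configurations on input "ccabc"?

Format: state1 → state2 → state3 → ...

Execution trace:
Initial: [s0]ccabc
Step 1: δ(s0, c) = (s0, a, R) → a[s0]cabc
Step 2: δ(s0, c) = (s0, a, R) → aa[s0]abc
Step 3: δ(s0, a) = (s2, b, L) → a[s2]abbc
Step 4: δ(s2, a) = (s2, b, R) → ab[s2]bbc
Step 5: δ(s2, b) = (s3, a, R) → aba[s3]bc
Step 6: δ(s3, b) = (s1, c, R) → abac[s1]c
Step 7: δ(s1, c) = (s1, c, L) → aba[s1]cc
Step 8: δ(s1, c) = (s1, c, L) → ab[s1]acc

State sequence: s0 → s0 → s0 → s2 → s2 → s3 → s1 → s1 → s1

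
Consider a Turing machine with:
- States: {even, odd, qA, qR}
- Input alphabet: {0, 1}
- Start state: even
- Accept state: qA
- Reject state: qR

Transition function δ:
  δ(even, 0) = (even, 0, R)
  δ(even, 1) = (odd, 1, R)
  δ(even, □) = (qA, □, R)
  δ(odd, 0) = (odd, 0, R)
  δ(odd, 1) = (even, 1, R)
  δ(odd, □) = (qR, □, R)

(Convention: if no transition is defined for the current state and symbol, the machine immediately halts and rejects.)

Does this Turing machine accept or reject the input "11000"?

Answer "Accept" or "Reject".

Execution trace:
Initial: [even]11000
Step 1: δ(even, 1) = (odd, 1, R) → 1[odd]1000
Step 2: δ(odd, 1) = (even, 1, R) → 11[even]000
Step 3: δ(even, 0) = (even, 0, R) → 110[even]00
Step 4: δ(even, 0) = (even, 0, R) → 1100[even]0
Step 5: δ(even, 0) = (even, 0, R) → 11000[even]□
Step 6: δ(even, □) = (qA, □, R) → 11000□[qA]□

The machine reaches the accept state qA and halts.

Answer: Accept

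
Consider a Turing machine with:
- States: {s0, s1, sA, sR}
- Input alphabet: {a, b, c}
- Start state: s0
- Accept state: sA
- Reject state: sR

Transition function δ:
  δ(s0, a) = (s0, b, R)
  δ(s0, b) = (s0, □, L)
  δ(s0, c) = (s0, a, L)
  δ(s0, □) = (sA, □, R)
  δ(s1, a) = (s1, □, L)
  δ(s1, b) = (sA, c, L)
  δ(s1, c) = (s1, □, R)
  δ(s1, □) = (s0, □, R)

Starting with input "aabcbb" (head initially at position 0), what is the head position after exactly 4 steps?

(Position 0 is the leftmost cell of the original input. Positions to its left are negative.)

Execution trace (head position shown):
Step 0: [s0]aabcbb  (head at position 0)
Step 1: move right → b[s0]abcbb  (head at position 1)
Step 2: move right → bb[s0]bcbb  (head at position 2)
Step 3: move left → b[s0]b□cbb  (head at position 1)
Step 4: move left → [s0]b□□cbb  (head at position 0)

After 4 steps, the head is at position 0.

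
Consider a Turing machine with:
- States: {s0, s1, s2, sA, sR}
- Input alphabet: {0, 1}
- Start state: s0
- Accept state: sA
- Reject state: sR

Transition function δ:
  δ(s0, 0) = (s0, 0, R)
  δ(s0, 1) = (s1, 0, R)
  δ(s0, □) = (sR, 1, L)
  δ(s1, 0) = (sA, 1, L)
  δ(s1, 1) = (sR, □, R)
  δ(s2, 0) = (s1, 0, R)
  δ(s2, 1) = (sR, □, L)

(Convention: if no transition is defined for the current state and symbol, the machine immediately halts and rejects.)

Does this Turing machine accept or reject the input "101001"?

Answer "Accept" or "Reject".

Execution trace:
Initial: [s0]101001
Step 1: δ(s0, 1) = (s1, 0, R) → 0[s1]01001
Step 2: δ(s1, 0) = (sA, 1, L) → [sA]011001

The machine reaches the accept state sA and halts.

Answer: Accept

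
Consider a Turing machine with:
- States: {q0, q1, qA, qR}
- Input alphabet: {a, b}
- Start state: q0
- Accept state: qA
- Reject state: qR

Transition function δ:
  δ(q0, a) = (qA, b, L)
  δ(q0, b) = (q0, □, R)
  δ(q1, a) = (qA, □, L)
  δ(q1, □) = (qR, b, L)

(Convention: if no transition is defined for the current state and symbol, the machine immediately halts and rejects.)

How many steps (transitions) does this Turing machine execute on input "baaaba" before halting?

Execution trace:
Initial: [q0]baaaba
Step 1: δ(q0, b) = (q0, □, R) → □[q0]aaaba
Step 2: δ(q0, a) = (qA, b, L) → [qA]□baaba

The machine reaches the accept state qA and halts.

The machine executed 2 steps before halting.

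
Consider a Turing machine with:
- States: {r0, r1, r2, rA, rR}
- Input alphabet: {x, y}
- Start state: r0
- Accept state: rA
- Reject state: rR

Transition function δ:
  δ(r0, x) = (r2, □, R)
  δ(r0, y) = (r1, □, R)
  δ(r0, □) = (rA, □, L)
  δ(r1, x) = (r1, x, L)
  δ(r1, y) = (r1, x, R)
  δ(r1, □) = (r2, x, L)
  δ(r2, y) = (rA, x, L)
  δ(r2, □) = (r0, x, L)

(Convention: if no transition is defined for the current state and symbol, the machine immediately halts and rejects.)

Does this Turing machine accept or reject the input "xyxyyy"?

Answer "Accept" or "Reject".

Execution trace:
Initial: [r0]xyxyyy
Step 1: δ(r0, x) = (r2, □, R) → □[r2]yxyyy
Step 2: δ(r2, y) = (rA, x, L) → [rA]□xxyyy

The machine reaches the accept state rA and halts.

Answer: Accept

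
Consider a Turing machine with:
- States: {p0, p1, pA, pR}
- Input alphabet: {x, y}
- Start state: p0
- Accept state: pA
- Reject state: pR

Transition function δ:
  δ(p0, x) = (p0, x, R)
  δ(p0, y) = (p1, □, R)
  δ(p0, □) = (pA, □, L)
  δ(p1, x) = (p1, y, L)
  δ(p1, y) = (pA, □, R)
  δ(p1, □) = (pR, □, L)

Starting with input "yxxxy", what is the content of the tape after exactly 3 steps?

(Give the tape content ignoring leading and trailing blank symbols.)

Execution trace:
Initial: [p0]yxxxy
Step 1: δ(p0, y) = (p1, □, R) → □[p1]xxxy
Step 2: δ(p1, x) = (p1, y, L) → [p1]□yxxy
Step 3: δ(p1, □) = (pR, □, L) → [pR]□□yxxy

The machine reaches the reject state pR and halts.

After 3 steps, the tape (ignoring leading/trailing blanks) is: yxxy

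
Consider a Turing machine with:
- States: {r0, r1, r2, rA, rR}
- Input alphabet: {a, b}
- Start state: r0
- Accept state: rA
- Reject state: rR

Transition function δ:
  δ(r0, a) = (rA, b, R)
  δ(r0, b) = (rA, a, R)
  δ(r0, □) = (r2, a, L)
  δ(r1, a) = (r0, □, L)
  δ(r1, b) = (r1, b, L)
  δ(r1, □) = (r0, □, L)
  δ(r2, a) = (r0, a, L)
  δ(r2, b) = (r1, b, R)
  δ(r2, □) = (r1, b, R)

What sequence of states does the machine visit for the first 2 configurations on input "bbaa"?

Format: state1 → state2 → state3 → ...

Execution trace:
Initial: [r0]bbaa
Step 1: δ(r0, b) = (rA, a, R) → a[rA]baa

The machine reaches the accept state rA and halts.

State sequence: r0 → rA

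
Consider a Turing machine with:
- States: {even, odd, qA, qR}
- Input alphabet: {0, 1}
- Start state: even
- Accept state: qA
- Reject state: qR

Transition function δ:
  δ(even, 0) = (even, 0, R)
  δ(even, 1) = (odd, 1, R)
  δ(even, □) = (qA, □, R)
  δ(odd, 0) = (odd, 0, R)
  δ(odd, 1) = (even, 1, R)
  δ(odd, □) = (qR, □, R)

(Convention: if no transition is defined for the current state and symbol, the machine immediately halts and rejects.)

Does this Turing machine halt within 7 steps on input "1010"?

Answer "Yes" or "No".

Execution trace:
Initial: [even]1010
Step 1: δ(even, 1) = (odd, 1, R) → 1[odd]010
Step 2: δ(odd, 0) = (odd, 0, R) → 10[odd]10
Step 3: δ(odd, 1) = (even, 1, R) → 101[even]0
Step 4: δ(even, 0) = (even, 0, R) → 1010[even]□
Step 5: δ(even, □) = (qA, □, R) → 1010□[qA]□

The machine reaches the accept state qA and halts.
The machine halted after 5 steps (within the 7-step bound).

Answer: Yes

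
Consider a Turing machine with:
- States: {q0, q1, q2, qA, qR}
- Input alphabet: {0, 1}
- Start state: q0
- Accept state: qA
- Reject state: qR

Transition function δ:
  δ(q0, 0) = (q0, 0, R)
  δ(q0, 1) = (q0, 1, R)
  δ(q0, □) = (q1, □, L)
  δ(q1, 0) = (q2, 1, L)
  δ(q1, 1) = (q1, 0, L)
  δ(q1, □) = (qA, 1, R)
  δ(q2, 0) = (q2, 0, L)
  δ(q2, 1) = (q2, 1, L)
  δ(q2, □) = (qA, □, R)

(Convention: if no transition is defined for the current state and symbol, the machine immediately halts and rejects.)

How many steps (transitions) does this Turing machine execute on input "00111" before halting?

Execution trace:
Initial: [q0]00111
Step 1: δ(q0, 0) = (q0, 0, R) → 0[q0]0111
Step 2: δ(q0, 0) = (q0, 0, R) → 00[q0]111
Step 3: δ(q0, 1) = (q0, 1, R) → 001[q0]11
Step 4: δ(q0, 1) = (q0, 1, R) → 0011[q0]1
Step 5: δ(q0, 1) = (q0, 1, R) → 00111[q0]□
Step 6: δ(q0, □) = (q1, □, L) → 0011[q1]1□
Step 7: δ(q1, 1) = (q1, 0, L) → 001[q1]10□
Step 8: δ(q1, 1) = (q1, 0, L) → 00[q1]100□
Step 9: δ(q1, 1) = (q1, 0, L) → 0[q1]0000□
Step 10: δ(q1, 0) = (q2, 1, L) → [q2]01000□
Step 11: δ(q2, 0) = (q2, 0, L) → [q2]□01000□
Step 12: δ(q2, □) = (qA, □, R) → □[qA]01000□

The machine reaches the accept state qA and halts.

The machine executed 12 steps before halting.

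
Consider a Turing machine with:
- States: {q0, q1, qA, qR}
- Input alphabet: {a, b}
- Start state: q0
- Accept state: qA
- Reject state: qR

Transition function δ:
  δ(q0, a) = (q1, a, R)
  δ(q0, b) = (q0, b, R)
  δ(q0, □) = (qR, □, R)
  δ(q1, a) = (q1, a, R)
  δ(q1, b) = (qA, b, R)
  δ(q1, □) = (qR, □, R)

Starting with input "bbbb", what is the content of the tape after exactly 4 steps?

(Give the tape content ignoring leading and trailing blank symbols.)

Execution trace:
Initial: [q0]bbbb
Step 1: δ(q0, b) = (q0, b, R) → b[q0]bbb
Step 2: δ(q0, b) = (q0, b, R) → bb[q0]bb
Step 3: δ(q0, b) = (q0, b, R) → bbb[q0]b
Step 4: δ(q0, b) = (q0, b, R) → bbbb[q0]□

After 4 steps, the tape (ignoring leading/trailing blanks) is: bbbb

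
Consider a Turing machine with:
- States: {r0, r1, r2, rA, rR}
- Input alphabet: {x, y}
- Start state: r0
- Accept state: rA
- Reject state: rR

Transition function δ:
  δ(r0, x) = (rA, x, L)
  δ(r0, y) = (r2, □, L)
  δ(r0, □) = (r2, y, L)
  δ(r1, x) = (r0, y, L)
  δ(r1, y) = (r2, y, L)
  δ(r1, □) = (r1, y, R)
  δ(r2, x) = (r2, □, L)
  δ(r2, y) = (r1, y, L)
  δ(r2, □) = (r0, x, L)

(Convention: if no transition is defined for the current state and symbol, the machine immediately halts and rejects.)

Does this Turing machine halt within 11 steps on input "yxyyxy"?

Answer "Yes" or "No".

Execution trace:
Initial: [r0]yxyyxy
Step 1: δ(r0, y) = (r2, □, L) → [r2]□□xyyxy
Step 2: δ(r2, □) = (r0, x, L) → [r0]□x□xyyxy
Step 3: δ(r0, □) = (r2, y, L) → [r2]□yx□xyyxy
Step 4: δ(r2, □) = (r0, x, L) → [r0]□xyx□xyyxy
Step 5: δ(r0, □) = (r2, y, L) → [r2]□yxyx□xyyxy
Step 6: δ(r2, □) = (r0, x, L) → [r0]□xyxyx□xyyxy
Step 7: δ(r0, □) = (r2, y, L) → [r2]□yxyxyx□xyyxy
Step 8: δ(r2, □) = (r0, x, L) → [r0]□xyxyxyx□xyyxy
Step 9: δ(r0, □) = (r2, y, L) → [r2]□yxyxyxyx□xyyxy
Step 10: δ(r2, □) = (r0, x, L) → [r0]□xyxyxyxyx□xyyxy
Step 11: δ(r0, □) = (r2, y, L) → [r2]□yxyxyxyxyx□xyyxy

The machine has not reached a halting state after 11 steps.
The machine did not halt within the 11-step bound.

Answer: No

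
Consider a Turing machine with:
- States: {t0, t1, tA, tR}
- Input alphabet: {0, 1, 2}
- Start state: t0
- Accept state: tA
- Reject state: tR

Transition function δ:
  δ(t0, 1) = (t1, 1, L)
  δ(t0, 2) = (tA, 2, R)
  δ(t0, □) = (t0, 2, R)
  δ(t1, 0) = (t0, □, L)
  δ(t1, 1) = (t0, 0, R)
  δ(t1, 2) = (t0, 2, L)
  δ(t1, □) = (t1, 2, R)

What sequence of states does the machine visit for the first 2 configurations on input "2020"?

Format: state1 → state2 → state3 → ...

Execution trace:
Initial: [t0]2020
Step 1: δ(t0, 2) = (tA, 2, R) → 2[tA]020

The machine reaches the accept state tA and halts.

State sequence: t0 → tA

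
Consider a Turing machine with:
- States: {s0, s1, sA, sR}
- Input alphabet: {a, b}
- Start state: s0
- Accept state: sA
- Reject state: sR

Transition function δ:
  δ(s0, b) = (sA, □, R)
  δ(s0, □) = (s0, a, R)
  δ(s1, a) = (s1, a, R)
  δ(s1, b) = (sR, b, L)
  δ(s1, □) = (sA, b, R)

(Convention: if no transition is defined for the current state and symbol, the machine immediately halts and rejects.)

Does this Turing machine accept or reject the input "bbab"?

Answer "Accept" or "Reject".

Execution trace:
Initial: [s0]bbab
Step 1: δ(s0, b) = (sA, □, R) → □[sA]bab

The machine reaches the accept state sA and halts.

Answer: Accept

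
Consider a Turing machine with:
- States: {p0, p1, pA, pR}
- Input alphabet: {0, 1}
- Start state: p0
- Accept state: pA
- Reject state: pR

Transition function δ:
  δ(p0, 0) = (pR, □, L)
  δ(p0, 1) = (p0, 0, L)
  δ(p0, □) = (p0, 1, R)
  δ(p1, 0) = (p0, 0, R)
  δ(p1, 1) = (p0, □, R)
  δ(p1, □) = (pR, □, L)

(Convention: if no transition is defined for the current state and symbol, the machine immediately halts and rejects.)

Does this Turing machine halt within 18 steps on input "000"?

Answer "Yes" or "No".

Execution trace:
Initial: [p0]000
Step 1: δ(p0, 0) = (pR, □, L) → [pR]□□00

The machine reaches the reject state pR and halts.
The machine halted after 1 step (within the 18-step bound).

Answer: Yes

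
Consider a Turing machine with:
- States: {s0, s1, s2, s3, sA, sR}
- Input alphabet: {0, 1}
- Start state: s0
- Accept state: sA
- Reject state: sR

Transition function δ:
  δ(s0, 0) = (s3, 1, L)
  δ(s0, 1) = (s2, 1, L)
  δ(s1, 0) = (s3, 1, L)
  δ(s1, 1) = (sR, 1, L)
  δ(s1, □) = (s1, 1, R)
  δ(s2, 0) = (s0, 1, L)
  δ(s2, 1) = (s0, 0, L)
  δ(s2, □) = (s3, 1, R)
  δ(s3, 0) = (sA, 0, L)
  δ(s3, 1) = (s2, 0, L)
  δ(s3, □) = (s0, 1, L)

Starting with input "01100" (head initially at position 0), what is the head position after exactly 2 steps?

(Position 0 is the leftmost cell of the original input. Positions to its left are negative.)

Execution trace (head position shown):
Step 0: [s0]01100  (head at position 0)
Step 1: move left → [s3]□11100  (head at position -1)
Step 2: move left → [s0]□111100  (head at position -2)

After 2 steps, the head is at position -2.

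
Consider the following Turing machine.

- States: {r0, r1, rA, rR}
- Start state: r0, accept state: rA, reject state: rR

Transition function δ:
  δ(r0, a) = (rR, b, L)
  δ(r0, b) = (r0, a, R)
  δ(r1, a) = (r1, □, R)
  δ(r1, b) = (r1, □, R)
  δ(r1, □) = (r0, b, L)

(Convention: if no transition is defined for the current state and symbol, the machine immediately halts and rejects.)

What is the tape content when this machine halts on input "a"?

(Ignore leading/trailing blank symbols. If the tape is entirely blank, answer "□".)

Execution trace:
Initial: [r0]a
Step 1: δ(r0, a) = (rR, b, L) → [rR]□b

The machine reaches the reject state rR and halts.

Final tape (ignoring leading/trailing blanks): b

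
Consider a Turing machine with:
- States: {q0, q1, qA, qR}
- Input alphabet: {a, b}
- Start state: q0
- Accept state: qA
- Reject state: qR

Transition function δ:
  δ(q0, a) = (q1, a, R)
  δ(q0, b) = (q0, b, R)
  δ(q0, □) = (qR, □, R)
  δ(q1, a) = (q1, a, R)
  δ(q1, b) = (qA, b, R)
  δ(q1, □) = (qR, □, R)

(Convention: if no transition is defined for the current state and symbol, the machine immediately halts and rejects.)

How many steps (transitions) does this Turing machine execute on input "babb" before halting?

Execution trace:
Initial: [q0]babb
Step 1: δ(q0, b) = (q0, b, R) → b[q0]abb
Step 2: δ(q0, a) = (q1, a, R) → ba[q1]bb
Step 3: δ(q1, b) = (qA, b, R) → bab[qA]b

The machine reaches the accept state qA and halts.

The machine executed 3 steps before halting.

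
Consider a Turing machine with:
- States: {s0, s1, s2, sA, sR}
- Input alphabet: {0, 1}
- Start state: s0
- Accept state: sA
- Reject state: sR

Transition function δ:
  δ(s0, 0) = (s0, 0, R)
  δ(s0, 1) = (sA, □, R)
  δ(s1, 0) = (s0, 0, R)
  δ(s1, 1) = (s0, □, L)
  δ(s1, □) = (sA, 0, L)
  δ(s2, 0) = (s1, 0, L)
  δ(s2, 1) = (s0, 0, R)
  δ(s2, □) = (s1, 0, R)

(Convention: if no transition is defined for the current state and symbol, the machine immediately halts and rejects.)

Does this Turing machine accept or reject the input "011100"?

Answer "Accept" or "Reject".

Execution trace:
Initial: [s0]011100
Step 1: δ(s0, 0) = (s0, 0, R) → 0[s0]11100
Step 2: δ(s0, 1) = (sA, □, R) → 0□[sA]1100

The machine reaches the accept state sA and halts.

Answer: Accept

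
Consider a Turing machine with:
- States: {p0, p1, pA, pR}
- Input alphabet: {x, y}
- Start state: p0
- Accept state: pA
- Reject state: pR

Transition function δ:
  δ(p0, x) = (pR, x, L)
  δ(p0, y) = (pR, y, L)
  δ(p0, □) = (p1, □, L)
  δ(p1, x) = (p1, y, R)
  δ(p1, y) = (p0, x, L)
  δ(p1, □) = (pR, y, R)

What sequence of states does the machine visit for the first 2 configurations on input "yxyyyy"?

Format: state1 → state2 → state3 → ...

Execution trace:
Initial: [p0]yxyyyy
Step 1: δ(p0, y) = (pR, y, L) → [pR]□yxyyyy

The machine reaches the reject state pR and halts.

State sequence: p0 → pR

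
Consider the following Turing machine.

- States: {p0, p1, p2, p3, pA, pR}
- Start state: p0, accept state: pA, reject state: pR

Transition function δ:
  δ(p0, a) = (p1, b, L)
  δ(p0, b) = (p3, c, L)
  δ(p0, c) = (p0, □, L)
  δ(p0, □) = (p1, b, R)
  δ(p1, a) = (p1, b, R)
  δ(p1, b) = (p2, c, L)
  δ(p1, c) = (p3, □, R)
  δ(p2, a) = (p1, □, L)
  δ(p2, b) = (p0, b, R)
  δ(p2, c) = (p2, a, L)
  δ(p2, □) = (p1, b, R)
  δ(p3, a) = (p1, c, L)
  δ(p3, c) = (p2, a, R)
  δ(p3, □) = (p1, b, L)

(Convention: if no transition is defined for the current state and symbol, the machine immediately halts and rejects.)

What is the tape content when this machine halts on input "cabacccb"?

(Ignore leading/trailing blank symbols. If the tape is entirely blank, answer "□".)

Execution trace:
Initial: [p0]cabacccb
Step 1: δ(p0, c) = (p0, □, L) → [p0]□□abacccb
Step 2: δ(p0, □) = (p1, b, R) → b[p1]□abacccb

No transition is defined for δ(p1, □). By convention the machine halts and rejects.

Final tape (ignoring leading/trailing blanks): b□abacccb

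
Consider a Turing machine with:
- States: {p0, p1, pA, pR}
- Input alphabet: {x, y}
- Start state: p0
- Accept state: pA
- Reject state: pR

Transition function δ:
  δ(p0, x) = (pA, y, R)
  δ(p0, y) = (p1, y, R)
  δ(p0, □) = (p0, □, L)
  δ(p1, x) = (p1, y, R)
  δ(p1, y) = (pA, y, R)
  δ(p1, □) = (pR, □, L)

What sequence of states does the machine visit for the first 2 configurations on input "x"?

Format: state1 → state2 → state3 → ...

Execution trace:
Initial: [p0]x
Step 1: δ(p0, x) = (pA, y, R) → y[pA]□

The machine reaches the accept state pA and halts.

State sequence: p0 → pA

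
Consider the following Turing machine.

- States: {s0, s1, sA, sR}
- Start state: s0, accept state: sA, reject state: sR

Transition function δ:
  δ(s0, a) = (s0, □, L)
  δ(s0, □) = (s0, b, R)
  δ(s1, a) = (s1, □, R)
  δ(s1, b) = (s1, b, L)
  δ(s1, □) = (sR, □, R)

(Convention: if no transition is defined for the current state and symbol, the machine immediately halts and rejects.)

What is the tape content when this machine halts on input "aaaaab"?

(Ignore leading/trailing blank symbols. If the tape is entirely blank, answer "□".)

Execution trace:
Initial: [s0]aaaaab
Step 1: δ(s0, a) = (s0, □, L) → [s0]□□aaaab
Step 2: δ(s0, □) = (s0, b, R) → b[s0]□aaaab
Step 3: δ(s0, □) = (s0, b, R) → bb[s0]aaaab
Step 4: δ(s0, a) = (s0, □, L) → b[s0]b□aaab

No transition is defined for δ(s0, b). By convention the machine halts and rejects.

Final tape (ignoring leading/trailing blanks): bb□aaab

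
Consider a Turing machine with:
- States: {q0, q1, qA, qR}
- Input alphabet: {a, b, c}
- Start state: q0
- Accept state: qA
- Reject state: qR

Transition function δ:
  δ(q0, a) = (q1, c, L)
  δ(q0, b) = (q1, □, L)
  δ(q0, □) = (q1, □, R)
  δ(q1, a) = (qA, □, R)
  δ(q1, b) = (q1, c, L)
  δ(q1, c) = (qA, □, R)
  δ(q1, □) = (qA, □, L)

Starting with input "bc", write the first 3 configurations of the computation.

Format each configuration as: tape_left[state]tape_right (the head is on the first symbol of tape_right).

Transitions applied:
Step 1: δ(q0, b) = (q1, □, L)
Step 2: δ(q1, □) = (qA, □, L)

The first 3 configurations are:
[q0]bc ⊢ [q1]□□c ⊢ [qA]□□□c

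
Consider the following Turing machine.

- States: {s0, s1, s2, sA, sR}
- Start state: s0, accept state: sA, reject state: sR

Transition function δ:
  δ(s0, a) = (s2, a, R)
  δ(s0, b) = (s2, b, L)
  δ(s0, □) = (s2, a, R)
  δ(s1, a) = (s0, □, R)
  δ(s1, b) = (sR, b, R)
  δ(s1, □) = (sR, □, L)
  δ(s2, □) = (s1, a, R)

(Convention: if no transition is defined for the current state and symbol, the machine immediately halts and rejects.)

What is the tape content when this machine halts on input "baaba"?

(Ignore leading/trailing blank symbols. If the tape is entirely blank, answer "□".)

Execution trace:
Initial: [s0]baaba
Step 1: δ(s0, b) = (s2, b, L) → [s2]□baaba
Step 2: δ(s2, □) = (s1, a, R) → a[s1]baaba
Step 3: δ(s1, b) = (sR, b, R) → ab[sR]aaba

The machine reaches the reject state sR and halts.

Final tape (ignoring leading/trailing blanks): abaaba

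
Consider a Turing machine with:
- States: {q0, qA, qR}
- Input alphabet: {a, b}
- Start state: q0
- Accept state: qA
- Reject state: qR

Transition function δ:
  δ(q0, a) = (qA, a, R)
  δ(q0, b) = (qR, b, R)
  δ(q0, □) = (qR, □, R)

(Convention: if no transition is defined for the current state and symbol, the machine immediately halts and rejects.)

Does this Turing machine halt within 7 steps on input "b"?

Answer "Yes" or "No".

Execution trace:
Initial: [q0]b
Step 1: δ(q0, b) = (qR, b, R) → b[qR]□

The machine reaches the reject state qR and halts.
The machine halted after 1 step (within the 7-step bound).

Answer: Yes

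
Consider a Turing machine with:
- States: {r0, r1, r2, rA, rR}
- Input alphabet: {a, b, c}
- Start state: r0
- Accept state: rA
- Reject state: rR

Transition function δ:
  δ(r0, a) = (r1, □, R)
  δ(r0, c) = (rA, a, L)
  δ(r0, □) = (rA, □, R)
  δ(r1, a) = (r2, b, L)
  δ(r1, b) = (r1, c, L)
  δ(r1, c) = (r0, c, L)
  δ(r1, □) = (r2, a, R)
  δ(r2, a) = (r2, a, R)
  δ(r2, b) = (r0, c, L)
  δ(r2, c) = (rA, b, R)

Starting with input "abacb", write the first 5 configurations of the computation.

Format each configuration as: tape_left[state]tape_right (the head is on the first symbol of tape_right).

Transitions applied:
Step 1: δ(r0, a) = (r1, □, R)
Step 2: δ(r1, b) = (r1, c, L)
Step 3: δ(r1, □) = (r2, a, R)
Step 4: δ(r2, c) = (rA, b, R)

The first 5 configurations are:
[r0]abacb ⊢ □[r1]bacb ⊢ [r1]□cacb ⊢ a[r2]cacb ⊢ ab[rA]acb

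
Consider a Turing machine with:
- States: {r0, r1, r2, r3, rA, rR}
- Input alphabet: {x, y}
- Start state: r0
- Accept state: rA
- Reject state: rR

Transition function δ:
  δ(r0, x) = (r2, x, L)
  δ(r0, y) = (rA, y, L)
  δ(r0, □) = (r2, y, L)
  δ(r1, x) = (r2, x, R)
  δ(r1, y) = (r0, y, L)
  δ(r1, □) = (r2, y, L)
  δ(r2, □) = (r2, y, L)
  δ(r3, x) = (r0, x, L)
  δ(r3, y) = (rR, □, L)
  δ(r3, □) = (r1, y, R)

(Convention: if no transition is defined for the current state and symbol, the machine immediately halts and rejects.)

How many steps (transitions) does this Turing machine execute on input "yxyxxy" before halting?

Execution trace:
Initial: [r0]yxyxxy
Step 1: δ(r0, y) = (rA, y, L) → [rA]□yxyxxy

The machine reaches the accept state rA and halts.

The machine executed 1 step before halting.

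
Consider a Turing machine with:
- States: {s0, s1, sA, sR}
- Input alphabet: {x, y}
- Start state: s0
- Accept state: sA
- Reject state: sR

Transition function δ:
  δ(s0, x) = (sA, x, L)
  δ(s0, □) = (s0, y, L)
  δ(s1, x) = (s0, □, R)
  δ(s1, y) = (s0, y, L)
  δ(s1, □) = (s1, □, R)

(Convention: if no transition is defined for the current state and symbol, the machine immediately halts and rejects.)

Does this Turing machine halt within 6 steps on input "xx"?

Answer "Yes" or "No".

Execution trace:
Initial: [s0]xx
Step 1: δ(s0, x) = (sA, x, L) → [sA]□xx

The machine reaches the accept state sA and halts.
The machine halted after 1 step (within the 6-step bound).

Answer: Yes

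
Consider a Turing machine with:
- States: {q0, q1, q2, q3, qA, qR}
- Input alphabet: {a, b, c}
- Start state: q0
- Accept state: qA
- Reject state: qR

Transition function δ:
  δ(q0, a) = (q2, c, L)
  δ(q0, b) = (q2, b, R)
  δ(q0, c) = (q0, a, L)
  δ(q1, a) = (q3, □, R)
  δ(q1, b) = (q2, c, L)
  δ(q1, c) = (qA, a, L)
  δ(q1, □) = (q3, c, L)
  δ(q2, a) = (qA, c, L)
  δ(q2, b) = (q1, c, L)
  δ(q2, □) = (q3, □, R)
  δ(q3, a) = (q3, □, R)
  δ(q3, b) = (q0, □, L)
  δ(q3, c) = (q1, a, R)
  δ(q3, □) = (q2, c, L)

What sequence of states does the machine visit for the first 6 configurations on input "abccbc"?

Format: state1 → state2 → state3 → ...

Execution trace:
Initial: [q0]abccbc
Step 1: δ(q0, a) = (q2, c, L) → [q2]□cbccbc
Step 2: δ(q2, □) = (q3, □, R) → □[q3]cbccbc
Step 3: δ(q3, c) = (q1, a, R) → □a[q1]bccbc
Step 4: δ(q1, b) = (q2, c, L) → □[q2]acccbc
Step 5: δ(q2, a) = (qA, c, L) → [qA]□ccccbc

The machine reaches the accept state qA and halts.

State sequence: q0 → q2 → q3 → q1 → q2 → qA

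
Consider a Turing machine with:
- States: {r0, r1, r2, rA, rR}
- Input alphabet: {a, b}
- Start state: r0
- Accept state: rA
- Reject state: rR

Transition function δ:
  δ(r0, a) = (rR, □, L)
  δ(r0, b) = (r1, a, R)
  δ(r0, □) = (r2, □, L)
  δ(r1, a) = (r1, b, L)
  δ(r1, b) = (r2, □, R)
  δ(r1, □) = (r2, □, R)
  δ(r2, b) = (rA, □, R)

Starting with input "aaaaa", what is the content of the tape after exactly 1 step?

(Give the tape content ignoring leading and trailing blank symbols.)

Execution trace:
Initial: [r0]aaaaa
Step 1: δ(r0, a) = (rR, □, L) → [rR]□□aaaa

The machine reaches the reject state rR and halts.

After 1 step, the tape (ignoring leading/trailing blanks) is: aaaa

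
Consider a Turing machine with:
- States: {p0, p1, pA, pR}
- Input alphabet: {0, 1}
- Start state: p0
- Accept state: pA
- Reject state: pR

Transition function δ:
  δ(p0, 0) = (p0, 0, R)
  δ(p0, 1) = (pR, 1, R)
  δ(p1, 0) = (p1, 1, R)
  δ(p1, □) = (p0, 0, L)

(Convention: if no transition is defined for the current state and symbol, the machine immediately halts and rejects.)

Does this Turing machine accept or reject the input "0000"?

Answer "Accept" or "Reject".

Execution trace:
Initial: [p0]0000
Step 1: δ(p0, 0) = (p0, 0, R) → 0[p0]000
Step 2: δ(p0, 0) = (p0, 0, R) → 00[p0]00
Step 3: δ(p0, 0) = (p0, 0, R) → 000[p0]0
Step 4: δ(p0, 0) = (p0, 0, R) → 0000[p0]□

No transition is defined for δ(p0, □). By convention the machine halts and rejects.

Answer: Reject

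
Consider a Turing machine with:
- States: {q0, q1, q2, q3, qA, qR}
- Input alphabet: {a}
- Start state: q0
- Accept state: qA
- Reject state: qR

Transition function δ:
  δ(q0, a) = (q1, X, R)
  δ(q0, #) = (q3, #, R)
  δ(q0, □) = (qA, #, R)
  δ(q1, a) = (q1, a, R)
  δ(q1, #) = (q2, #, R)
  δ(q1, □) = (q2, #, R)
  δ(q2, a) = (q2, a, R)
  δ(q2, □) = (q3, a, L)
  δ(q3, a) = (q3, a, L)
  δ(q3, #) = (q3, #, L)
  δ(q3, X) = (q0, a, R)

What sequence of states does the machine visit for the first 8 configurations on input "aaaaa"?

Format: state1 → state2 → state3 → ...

Execution trace:
Initial: [q0]aaaaa
Step 1: δ(q0, a) = (q1, X, R) → X[q1]aaaa
Step 2: δ(q1, a) = (q1, a, R) → Xa[q1]aaa
Step 3: δ(q1, a) = (q1, a, R) → Xaa[q1]aa
Step 4: δ(q1, a) = (q1, a, R) → Xaaa[q1]a
Step 5: δ(q1, a) = (q1, a, R) → Xaaaa[q1]□
Step 6: δ(q1, □) = (q2, #, R) → Xaaaa#[q2]□
Step 7: δ(q2, □) = (q3, a, L) → Xaaaa[q3]#a

State sequence: q0 → q1 → q1 → q1 → q1 → q1 → q2 → q3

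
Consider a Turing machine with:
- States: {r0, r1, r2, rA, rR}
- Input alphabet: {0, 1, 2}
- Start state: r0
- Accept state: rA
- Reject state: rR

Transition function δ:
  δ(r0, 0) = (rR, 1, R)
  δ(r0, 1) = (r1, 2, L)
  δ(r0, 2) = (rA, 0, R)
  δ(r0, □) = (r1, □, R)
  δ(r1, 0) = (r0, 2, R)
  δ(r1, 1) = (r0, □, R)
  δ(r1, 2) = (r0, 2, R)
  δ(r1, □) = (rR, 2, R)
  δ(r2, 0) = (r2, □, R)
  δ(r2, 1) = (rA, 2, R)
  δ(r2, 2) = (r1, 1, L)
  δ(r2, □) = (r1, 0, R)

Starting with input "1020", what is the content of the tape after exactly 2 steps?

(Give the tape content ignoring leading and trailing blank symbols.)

Execution trace:
Initial: [r0]1020
Step 1: δ(r0, 1) = (r1, 2, L) → [r1]□2020
Step 2: δ(r1, □) = (rR, 2, R) → 2[rR]2020

The machine reaches the reject state rR and halts.

After 2 steps, the tape (ignoring leading/trailing blanks) is: 22020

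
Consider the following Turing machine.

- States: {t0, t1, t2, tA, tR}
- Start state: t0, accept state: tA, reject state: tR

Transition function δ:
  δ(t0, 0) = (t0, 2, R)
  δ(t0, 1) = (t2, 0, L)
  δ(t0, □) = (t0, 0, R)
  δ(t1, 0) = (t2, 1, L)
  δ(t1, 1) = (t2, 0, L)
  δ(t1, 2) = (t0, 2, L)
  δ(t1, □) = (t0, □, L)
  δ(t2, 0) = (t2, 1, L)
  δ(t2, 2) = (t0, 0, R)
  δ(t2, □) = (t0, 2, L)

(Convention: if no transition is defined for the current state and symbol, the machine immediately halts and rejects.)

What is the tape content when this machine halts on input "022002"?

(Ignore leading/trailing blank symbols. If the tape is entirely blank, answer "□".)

Execution trace:
Initial: [t0]022002
Step 1: δ(t0, 0) = (t0, 2, R) → 2[t0]22002

No transition is defined for δ(t0, 2). By convention the machine halts and rejects.

Final tape (ignoring leading/trailing blanks): 222002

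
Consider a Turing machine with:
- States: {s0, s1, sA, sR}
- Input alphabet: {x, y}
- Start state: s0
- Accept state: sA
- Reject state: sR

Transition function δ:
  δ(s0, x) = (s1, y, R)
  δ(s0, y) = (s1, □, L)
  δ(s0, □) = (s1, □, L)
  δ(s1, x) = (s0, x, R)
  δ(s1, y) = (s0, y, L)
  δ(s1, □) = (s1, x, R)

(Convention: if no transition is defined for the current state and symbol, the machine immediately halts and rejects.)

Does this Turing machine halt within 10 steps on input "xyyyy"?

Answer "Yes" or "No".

Execution trace:
Initial: [s0]xyyyy
Step 1: δ(s0, x) = (s1, y, R) → y[s1]yyyy
Step 2: δ(s1, y) = (s0, y, L) → [s0]yyyyy
Step 3: δ(s0, y) = (s1, □, L) → [s1]□□yyyy
Step 4: δ(s1, □) = (s1, x, R) → x[s1]□yyyy
Step 5: δ(s1, □) = (s1, x, R) → xx[s1]yyyy
Step 6: δ(s1, y) = (s0, y, L) → x[s0]xyyyy
Step 7: δ(s0, x) = (s1, y, R) → xy[s1]yyyy
Step 8: δ(s1, y) = (s0, y, L) → x[s0]yyyyy
Step 9: δ(s0, y) = (s1, □, L) → [s1]x□yyyy
Step 10: δ(s1, x) = (s0, x, R) → x[s0]□yyyy

The machine has not reached a halting state after 10 steps.
The machine did not halt within the 10-step bound.

Answer: No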